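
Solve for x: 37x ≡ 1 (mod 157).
17

gcd(37, 157) = 1, so the inverse exists.
Extended Euclidean algorithm on (157, 37):
157 = 4 × 37 + 9  ⟹  9 = (1)·157 + (-4)·37
37 = 4 × 9 + 1  ⟹  1 = (-4)·157 + (17)·37
So (17)·37 ≡ 1 (mod 157), i.e. 37^(-1) ≡ 17 (mod 157).
Check: 37 × 17 = 629 ≡ 1 (mod 157)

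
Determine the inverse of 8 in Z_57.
50

gcd(8, 57) = 1, so the inverse exists.
Extended Euclidean algorithm on (57, 8):
57 = 7 × 8 + 1  ⟹  1 = (1)·57 + (-7)·8
So (-7)·8 ≡ 1 (mod 57), i.e. 8^(-1) ≡ -7 ≡ 50 (mod 57).
Check: 8 × 50 = 400 ≡ 1 (mod 57)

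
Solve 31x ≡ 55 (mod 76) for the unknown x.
x ≡ 41 (mod 76)

gcd(31, 76) = 1, which divides 55, so solutions exist.
Find 31^(-1) mod 76 by the extended Euclidean algorithm:
76 = 2 × 31 + 14  ⟹  14 = (1)·76 + (-2)·31
31 = 2 × 14 + 3  ⟹  3 = (-2)·76 + (5)·31
14 = 4 × 3 + 2  ⟹  2 = (9)·76 + (-22)·31
3 = 1 × 2 + 1  ⟹  1 = (-11)·76 + (27)·31
So (27)·31 ≡ 1 (mod 76), i.e. 31^(-1) ≡ 27 (mod 76).
x ≡ 27 × 55 = 1485 ≡ 41 (mod 76).
Check: 31 × 41 = 1271 ≡ 55 (mod 76).
Unique solution: x ≡ 41 (mod 76)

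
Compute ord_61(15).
15

61 is prime, so ord(15) divides φ(61) = 60.
Divisors of 60: 1, 2, 3, 4, 5, 6, 10, 12, 15, 20, 30, 60.
Repeated squaring: 15^1 ≡ 15, 15^2 ≡ 42, 15^4 ≡ 56, 15^8 ≡ 25, 15^16 ≡ 15, 15^32 ≡ 42 (mod 61).
Test 15^d mod 61 for each divisor d in increasing order:
15^1 ≡ 15
15^2 ≡ 42
15^3 = 15^2·15^1 ≡ 20
15^4 ≡ 56
15^5 = 15^4·15^1 ≡ 47
15^6 = 15^4·15^2 ≡ 34
15^10 = 15^8·15^2 ≡ 13
15^12 = 15^8·15^4 ≡ 58
15^15 = 15^8·15^4·15^2·15^1 ≡ 1  ← first divisor giving 1
The order is 15.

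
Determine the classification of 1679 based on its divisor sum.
deficient

Proper divisors of 1679: sum = 1 + 23 + 73 = 97
Since 97 < 1679, 1679 is deficient.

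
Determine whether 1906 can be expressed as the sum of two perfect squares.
15² + 41² (a=15, b=41)

Factorization: 1906 = 2 × 953
By Fermat: n is sum of two squares iff every prime p ≡ 3 (mod 4) appears to even power.
All primes ≡ 3 (mod 4) appear to even power.
Search a = 0, 1, 2, … for 1906 - a² a perfect square: first hit at a = 15: 1906 - 225 = 1681 = 41².
1906 = 15² + 41² = 225 + 1681 ✓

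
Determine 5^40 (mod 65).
40

Repeated squaring. Binary of 40 = 101000.
5^1 ≡ 5 (mod 65); 5^2 ≡ 25 (mod 65); 5^4 ≡ 40 (mod 65); 5^8 ≡ 40 (mod 65); 5^16 ≡ 40 (mod 65); 5^32 ≡ 40 (mod 65)
5^40 = 5^8 × 5^32 ≡ 40 (mod 65)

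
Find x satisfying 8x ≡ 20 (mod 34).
x ≡ 11 (mod 17)

gcd(8, 34) = 2, which divides 20, so solutions exist.
Divide through by 2: 4x ≡ 10 (mod 17).
Find 4^(-1) mod 17 by the extended Euclidean algorithm:
17 = 4 × 4 + 1  ⟹  1 = (1)·17 + (-4)·4
So (-4)·4 ≡ 1 (mod 17), i.e. 4^(-1) ≡ -4 ≡ 13 (mod 17).
x ≡ 13 × 10 = 130 ≡ 11 (mod 17).
Check: 8 × 11 = 88 ≡ 20 (mod 34).
x ≡ 11 (mod 17), giving 2 solutions mod 34.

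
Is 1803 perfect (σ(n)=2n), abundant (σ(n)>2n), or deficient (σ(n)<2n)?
deficient

Proper divisors of 1803: sum = 1 + 3 + 601 = 605
Since 605 < 1803, 1803 is deficient.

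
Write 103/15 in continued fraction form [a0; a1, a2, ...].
[6; 1, 6, 2]

Euclidean algorithm steps:
103 = 6 × 15 + 13
15 = 1 × 13 + 2
13 = 6 × 2 + 1
2 = 2 × 1 + 0
Continued fraction: [6; 1, 6, 2]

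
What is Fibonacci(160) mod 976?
555

Matrix identity: Q^n = [[F_(n+1), F_n], [F_n, F_(n-1)]] with Q = [[1,1],[1,0]].
n = 160 = 10100000₂. Square-and-multiply, entries mod 976:
Q^1 = [[1,1],[1,0]]
Q^2 = (Q^1)² = [[2,1],[1,1]]
Q^5 = (Q^2)²·Q = [[8,5],[5,3]]
Q^10 = (Q^5)² = [[89,55],[55,34]]
Q^20 = (Q^10)² = [[210,909],[909,277]]
Q^40 = (Q^20)² = [[765,555],[555,210]]
Q^80 = (Q^40)² = [[210,421],[421,765]]
Q^160 = (Q^80)² = [[765,555],[555,210]]
F_160 mod 976 = Q^160[0][1] = 555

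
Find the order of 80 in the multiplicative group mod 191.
95

191 is prime, so ord(80) divides φ(191) = 190.
Divisors of 190: 1, 2, 5, 10, 19, 38, 95, 190.
Repeated squaring: 80^1 ≡ 80, 80^2 ≡ 97, 80^4 ≡ 50, 80^8 ≡ 17, 80^16 ≡ 98, 80^32 ≡ 54, 80^64 ≡ 51, 80^128 ≡ 118 (mod 191).
Test 80^d mod 191 for each divisor d in increasing order:
80^1 ≡ 80
80^2 ≡ 97
80^5 = 80^4·80^1 ≡ 180
80^10 = 80^8·80^2 ≡ 121
80^19 = 80^16·80^2·80^1 ≡ 109
80^38 = 80^32·80^4·80^2 ≡ 39
80^95 = 80^64·80^16·80^8·80^4·80^2·80^1 ≡ 1  ← first divisor giving 1
The order is 95.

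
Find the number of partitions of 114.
952050665

p(n) counts ways to write n as a sum of positive integers (order ignored).
Euler's pentagonal recurrence: p(k) = p(k-1) + p(k-2) - p(k-5) - p(k-7) + p(k-12) + p(k-15) - ... (offsets j(3j∓1)/2, signs ++--, p(0)=1, p(<0)=0).
DP table for k = 0..113: p(0)=1, p(1)=1, p(2)=2, p(3)=3, p(4)=5, p(5)=7, p(6)=11, p(7)=15, p(8)=22, p(9)=30, p(10)=42, p(11)=56, p(12)=77, p(13)=101, p(14)=135, p(15)=176, p(16)=231, p(17)=297, p(18)=385, p(19)=490, p(20)=627, p(21)=792, p(22)=1002, p(23)=1255, p(24)=1575, p(25)=1958, p(26)=2436, p(27)=3010, p(28)=3718, p(29)=4565, p(30)=5604, p(31)=6842, p(32)=8349, p(33)=10143, p(34)=12310, p(35)=14883, p(36)=17977, p(37)=21637, p(38)=26015, p(39)=31185, p(40)=37338, p(41)=44583, p(42)=53174, p(43)=63261, p(44)=75175, p(45)=89134, p(46)=105558, p(47)=124754, p(48)=147273, p(49)=173525, p(50)=204226, p(51)=239943, p(52)=281589, p(53)=329931, p(54)=386155, p(55)=451276, p(56)=526823, p(57)=614154, p(58)=715220, p(59)=831820, p(60)=966467, p(61)=1121505, p(62)=1300156, p(63)=1505499, p(64)=1741630, p(65)=2012558, p(66)=2323520, p(67)=2679689, p(68)=3087735, p(69)=3554345, p(70)=4087968, p(71)=4697205, p(72)=5392783, p(73)=6185689, p(74)=7089500, p(75)=8118264, p(76)=9289091, p(77)=10619863, p(78)=12132164, p(79)=13848650, p(80)=15796476, p(81)=18004327, p(82)=20506255, p(83)=23338469, p(84)=26543660, p(85)=30167357, p(86)=34262962, p(87)=38887673, p(88)=44108109, p(89)=49995925, p(90)=56634173, p(91)=64112359, p(92)=72533807, p(93)=82010177, p(94)=92669720, p(95)=104651419, p(96)=118114304, p(97)=133230930, p(98)=150198136, p(99)=169229875, p(100)=190569292, p(101)=214481126, p(102)=241265379, p(103)=271248950, p(104)=304801365, p(105)=342325709, p(106)=384276336, p(107)=431149389, p(108)=483502844, p(109)=541946240, p(110)=607163746, p(111)=679903203, p(112)=761002156, p(113)=851376628.
Final step: p(114) = p(113) + p(112) - p(109) - p(107) + p(102) + p(99) - p(92) - p(88) + p(79) + p(74) - p(63) - p(57) + p(44) + p(37) - p(22) - p(14)
= 851376628 + 761002156 - 541946240 - 431149389 + 241265379 + 169229875 - 72533807 - 44108109 + 13848650 + 7089500 - 1505499 - 614154 + 75175 + 21637 - 1002 - 135
= 952050665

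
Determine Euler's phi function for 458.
228

458 = 2 × 229
φ(n) = n × ∏(1 - 1/p) for each prime p dividing n
φ(458) = 458 × (1 - 1/2) × (1 - 1/229) = 228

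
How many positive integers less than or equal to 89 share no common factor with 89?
88

89 = 89
φ(n) = n × ∏(1 - 1/p) for each prime p dividing n
φ(89) = 89 × (1 - 1/89) = 88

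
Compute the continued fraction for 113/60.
[1; 1, 7, 1, 1, 3]

Euclidean algorithm steps:
113 = 1 × 60 + 53
60 = 1 × 53 + 7
53 = 7 × 7 + 4
7 = 1 × 4 + 3
4 = 1 × 3 + 1
3 = 3 × 1 + 0
Continued fraction: [1; 1, 7, 1, 1, 3]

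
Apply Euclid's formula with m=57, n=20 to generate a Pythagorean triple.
(2849, 2280, 3649)

Euclid's formula: a = m² - n², b = 2mn, c = m² + n²
m = 57, n = 20
a = 57² - 20² = 3249 - 400 = 2849
b = 2 × 57 × 20 = 2280
c = 57² + 20² = 3249 + 400 = 3649
Verification: 2849² + 2280² = 8116801 + 5198400 = 13315201 = 3649² ✓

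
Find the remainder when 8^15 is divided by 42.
8

Repeated squaring. Binary of 15 = 1111.
8^1 ≡ 8 (mod 42); 8^2 ≡ 22 (mod 42); 8^4 ≡ 22 (mod 42); 8^8 ≡ 22 (mod 42)
8^15 = 8^1 × 8^2 × 8^4 × 8^8 ≡ 8 (mod 42)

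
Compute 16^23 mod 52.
48

Repeated squaring. Binary of 23 = 10111.
16^1 ≡ 16 (mod 52); 16^2 ≡ 48 (mod 52); 16^4 ≡ 16 (mod 52); 16^8 ≡ 48 (mod 52); 16^16 ≡ 16 (mod 52)
16^23 = 16^1 × 16^2 × 16^4 × 16^16 ≡ 48 (mod 52)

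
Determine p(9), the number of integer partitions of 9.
30

p(n) counts ways to write n as a sum of positive integers (order ignored).
Examples: 9; 8 + 1; 7 + 2; 7 + 1 + 1; 6 + 3; ... (30 total)
p(9) = 30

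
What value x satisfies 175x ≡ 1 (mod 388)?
51

gcd(175, 388) = 1, so the inverse exists.
Extended Euclidean algorithm on (388, 175):
388 = 2 × 175 + 38  ⟹  38 = (1)·388 + (-2)·175
175 = 4 × 38 + 23  ⟹  23 = (-4)·388 + (9)·175
38 = 1 × 23 + 15  ⟹  15 = (5)·388 + (-11)·175
23 = 1 × 15 + 8  ⟹  8 = (-9)·388 + (20)·175
15 = 1 × 8 + 7  ⟹  7 = (14)·388 + (-31)·175
8 = 1 × 7 + 1  ⟹  1 = (-23)·388 + (51)·175
So (51)·175 ≡ 1 (mod 388), i.e. 175^(-1) ≡ 51 (mod 388).
Check: 175 × 51 = 8925 ≡ 1 (mod 388)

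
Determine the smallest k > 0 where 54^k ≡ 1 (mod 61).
60

61 is prime, so ord(54) divides φ(61) = 60.
Divisors of 60: 1, 2, 3, 4, 5, 6, 10, 12, 15, 20, 30, 60.
Repeated squaring: 54^1 ≡ 54, 54^2 ≡ 49, 54^4 ≡ 22, 54^8 ≡ 57, 54^16 ≡ 16, 54^32 ≡ 12 (mod 61).
Test 54^d mod 61 for each divisor d in increasing order:
54^1 ≡ 54
54^2 ≡ 49
54^3 = 54^2·54^1 ≡ 23
54^4 ≡ 22
54^5 = 54^4·54^1 ≡ 29
54^6 = 54^4·54^2 ≡ 41
54^10 = 54^8·54^2 ≡ 48
54^12 = 54^8·54^4 ≡ 34
54^15 = 54^8·54^4·54^2·54^1 ≡ 50
54^20 = 54^16·54^4 ≡ 47
54^30 = 54^16·54^8·54^4·54^2 ≡ 60
54^60 = 54^32·54^16·54^8·54^4 ≡ 1  ← first divisor giving 1
The order is 60.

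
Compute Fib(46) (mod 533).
49

Matrix identity: Q^n = [[F_(n+1), F_n], [F_n, F_(n-1)]] with Q = [[1,1],[1,0]].
n = 46 = 101110₂. Square-and-multiply, entries mod 533:
Q^1 = [[1,1],[1,0]]
Q^2 = (Q^1)² = [[2,1],[1,1]]
Q^5 = (Q^2)²·Q = [[8,5],[5,3]]
Q^11 = (Q^5)²·Q = [[144,89],[89,55]]
Q^23 = (Q^11)²·Q = [[530,408],[408,122]]
Q^46 = (Q^23)² = [[177,49],[49,128]]
F_46 mod 533 = Q^46[0][1] = 49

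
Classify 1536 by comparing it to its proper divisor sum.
abundant

Proper divisors of 1536: sum = 1 + 2 + 3 + 4 + 6 + 8 + 12 + 16 + ... + 256 + 384 + 512 + 768 (19 divisors) = 2556
Since 2556 > 1536, 1536 is abundant.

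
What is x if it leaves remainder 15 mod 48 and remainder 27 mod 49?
1791

Using Chinese Remainder Theorem:
M = 48 × 49 = 2352
M1 = 49, M2 = 48
y1 = 49^(-1) mod 48 = 1
y2 = 48^(-1) mod 49 = 48
x = (15×49×1 + 27×48×48) mod 2352 = 1791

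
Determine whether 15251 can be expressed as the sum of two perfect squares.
Not possible

Factorization: 15251 = 101 × 151
By Fermat: n is sum of two squares iff every prime p ≡ 3 (mod 4) appears to even power.
Prime(s) ≡ 3 (mod 4) with odd exponent: [(151, 1)]
Therefore 15251 cannot be expressed as a² + b².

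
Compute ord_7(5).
6

7 is prime, so ord(5) divides φ(7) = 6.
Divisors of 6: 1, 2, 3, 6.
Repeated squaring: 5^1 ≡ 5, 5^2 ≡ 4, 5^4 ≡ 2 (mod 7).
Test 5^d mod 7 for each divisor d in increasing order:
5^1 ≡ 5
5^2 ≡ 4
5^3 = 5^2·5^1 ≡ 6
5^6 = 5^4·5^2 ≡ 1  ← first divisor giving 1
The order is 6.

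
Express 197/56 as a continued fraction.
[3; 1, 1, 13, 2]

Euclidean algorithm steps:
197 = 3 × 56 + 29
56 = 1 × 29 + 27
29 = 1 × 27 + 2
27 = 13 × 2 + 1
2 = 2 × 1 + 0
Continued fraction: [3; 1, 1, 13, 2]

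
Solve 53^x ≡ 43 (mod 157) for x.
31

Baby-step giant-step with step n = ⌈√157⌉ = 13.
Baby steps 53^j mod 157 (j:value) for j=0..12: 0:1, 1:53, 2:140, 3:41, 4:132, 5:88, 6:111, 7:74, 8:154, 9:155, 10:51, 11:34, 12:75.
Giant-step multiplier: 53^(-13) ≡ 53^(156-13) = 53^143 ≡ 22 (mod 157).
Giant steps γ_i = 43·22^i mod 157: γ_0=43, γ_1=4, γ_2=88 (in table at j=5).
x = i·n + j = 2·13 + 5 = 31.
Check: 53^31 ≡ 43 (mod 157).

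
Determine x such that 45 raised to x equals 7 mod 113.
8

Baby-step giant-step with step n = ⌈√113⌉ = 11.
Baby steps 45^j mod 113 (j:value) for j=0..10: 0:1, 1:45, 2:104, 3:47, 4:81, 5:29, 6:62, 7:78, 8:7, 9:89, 10:50.
h = 7 is already in the table at j=8, so x = 8.
Check: 45^8 ≡ 7 (mod 113).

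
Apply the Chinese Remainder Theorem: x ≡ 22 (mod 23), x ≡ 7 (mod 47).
712

Using Chinese Remainder Theorem:
M = 23 × 47 = 1081
M1 = 47, M2 = 23
y1 = 47^(-1) mod 23 = 1
y2 = 23^(-1) mod 47 = 45
x = (22×47×1 + 7×23×45) mod 1081 = 712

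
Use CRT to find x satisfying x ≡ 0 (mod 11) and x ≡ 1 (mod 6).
55

Using Chinese Remainder Theorem:
M = 11 × 6 = 66
M1 = 6, M2 = 11
y1 = 6^(-1) mod 11 = 2
y2 = 11^(-1) mod 6 = 5
x = (0×6×2 + 1×11×5) mod 66 = 55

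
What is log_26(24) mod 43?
32

Baby-step giant-step with step n = ⌈√43⌉ = 7.
Baby steps 26^j mod 43 (j:value) for j=0..6: 0:1, 1:26, 2:31, 3:32, 4:15, 5:3, 6:35.
Giant-step multiplier: 26^(-7) ≡ 26^(42-7) = 26^35 ≡ 37 (mod 43).
Giant steps γ_i = 24·37^i mod 43: γ_0=24, γ_1=28, γ_2=4, γ_3=19, γ_4=15 (in table at j=4).
x = i·n + j = 4·7 + 4 = 32.
Check: 26^32 ≡ 24 (mod 43).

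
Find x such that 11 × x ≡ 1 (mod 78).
71

gcd(11, 78) = 1, so the inverse exists.
Extended Euclidean algorithm on (78, 11):
78 = 7 × 11 + 1  ⟹  1 = (1)·78 + (-7)·11
So (-7)·11 ≡ 1 (mod 78), i.e. 11^(-1) ≡ -7 ≡ 71 (mod 78).
Check: 11 × 71 = 781 ≡ 1 (mod 78)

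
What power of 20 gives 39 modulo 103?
15

Baby-step giant-step with step n = ⌈√103⌉ = 11.
Baby steps 20^j mod 103 (j:value) for j=0..10: 0:1, 1:20, 2:91, 3:69, 4:41, 5:99, 6:23, 7:48, 8:33, 9:42, 10:16.
Giant-step multiplier: 20^(-11) ≡ 20^(102-11) = 20^91 ≡ 75 (mod 103).
Giant steps γ_i = 39·75^i mod 103: γ_0=39, γ_1=41 (in table at j=4).
x = i·n + j = 1·11 + 4 = 15.
Check: 20^15 ≡ 39 (mod 103).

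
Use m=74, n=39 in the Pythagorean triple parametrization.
(3955, 5772, 6997)

Euclid's formula: a = m² - n², b = 2mn, c = m² + n²
m = 74, n = 39
a = 74² - 39² = 5476 - 1521 = 3955
b = 2 × 74 × 39 = 5772
c = 74² + 39² = 5476 + 1521 = 6997
Verification: 3955² + 5772² = 15642025 + 33315984 = 48958009 = 6997² ✓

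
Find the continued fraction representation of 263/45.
[5; 1, 5, 2, 3]

Euclidean algorithm steps:
263 = 5 × 45 + 38
45 = 1 × 38 + 7
38 = 5 × 7 + 3
7 = 2 × 3 + 1
3 = 3 × 1 + 0
Continued fraction: [5; 1, 5, 2, 3]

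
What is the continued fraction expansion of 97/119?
[0; 1, 4, 2, 2, 4]

Euclidean algorithm steps:
97 = 0 × 119 + 97
119 = 1 × 97 + 22
97 = 4 × 22 + 9
22 = 2 × 9 + 4
9 = 2 × 4 + 1
4 = 4 × 1 + 0
Continued fraction: [0; 1, 4, 2, 2, 4]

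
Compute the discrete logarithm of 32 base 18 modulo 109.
93

Baby-step giant-step with step n = ⌈√109⌉ = 11.
Baby steps 18^j mod 109 (j:value) for j=0..10: 0:1, 1:18, 2:106, 3:55, 4:9, 5:53, 6:82, 7:59, 8:81, 9:41, 10:84.
Giant-step multiplier: 18^(-11) ≡ 18^(108-11) = 18^97 ≡ 70 (mod 109).
Giant steps γ_i = 32·70^i mod 109: γ_0=32, γ_1=60, γ_2=58, γ_3=27, γ_4=37, γ_5=83, γ_6=33, γ_7=21, γ_8=53 (in table at j=5).
x = i·n + j = 8·11 + 5 = 93.
Check: 18^93 ≡ 32 (mod 109).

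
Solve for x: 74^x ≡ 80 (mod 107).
91

Baby-step giant-step with step n = ⌈√107⌉ = 11.
Baby steps 74^j mod 107 (j:value) for j=0..10: 0:1, 1:74, 2:19, 3:15, 4:40, 5:71, 6:11, 7:65, 8:102, 9:58, 10:12.
Giant-step multiplier: 74^(-11) ≡ 74^(106-11) = 74^95 ≡ 97 (mod 107).
Giant steps γ_i = 80·97^i mod 107: γ_0=80, γ_1=56, γ_2=82, γ_3=36, γ_4=68, γ_5=69, γ_6=59, γ_7=52, γ_8=15 (in table at j=3).
x = i·n + j = 8·11 + 3 = 91.
Check: 74^91 ≡ 80 (mod 107).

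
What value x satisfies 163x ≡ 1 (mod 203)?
137

gcd(163, 203) = 1, so the inverse exists.
Extended Euclidean algorithm on (203, 163):
203 = 1 × 163 + 40  ⟹  40 = (1)·203 + (-1)·163
163 = 4 × 40 + 3  ⟹  3 = (-4)·203 + (5)·163
40 = 13 × 3 + 1  ⟹  1 = (53)·203 + (-66)·163
So (-66)·163 ≡ 1 (mod 203), i.e. 163^(-1) ≡ -66 ≡ 137 (mod 203).
Check: 163 × 137 = 22331 ≡ 1 (mod 203)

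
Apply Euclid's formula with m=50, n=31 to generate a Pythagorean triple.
(1539, 3100, 3461)

Euclid's formula: a = m² - n², b = 2mn, c = m² + n²
m = 50, n = 31
a = 50² - 31² = 2500 - 961 = 1539
b = 2 × 50 × 31 = 3100
c = 50² + 31² = 2500 + 961 = 3461
Verification: 1539² + 3100² = 2368521 + 9610000 = 11978521 = 3461² ✓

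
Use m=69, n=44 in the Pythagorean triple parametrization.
(2825, 6072, 6697)

Euclid's formula: a = m² - n², b = 2mn, c = m² + n²
m = 69, n = 44
a = 69² - 44² = 4761 - 1936 = 2825
b = 2 × 69 × 44 = 6072
c = 69² + 44² = 4761 + 1936 = 6697
Verification: 2825² + 6072² = 7980625 + 36869184 = 44849809 = 6697² ✓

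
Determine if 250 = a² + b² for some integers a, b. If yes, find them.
5² + 15² (a=5, b=15)

Factorization: 250 = 2 × 5^3
By Fermat: n is sum of two squares iff every prime p ≡ 3 (mod 4) appears to even power.
All primes ≡ 3 (mod 4) appear to even power.
Search a = 0, 1, 2, … for 250 - a² a perfect square: first hit at a = 5: 250 - 25 = 225 = 15².
250 = 5² + 15² = 25 + 225 ✓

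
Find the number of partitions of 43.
63261

p(n) counts ways to write n as a sum of positive integers (order ignored).
Euler's pentagonal recurrence: p(k) = p(k-1) + p(k-2) - p(k-5) - p(k-7) + p(k-12) + p(k-15) - ... (offsets j(3j∓1)/2, signs ++--, p(0)=1, p(<0)=0).
DP table for k = 0..42: p(0)=1, p(1)=1, p(2)=2, p(3)=3, p(4)=5, p(5)=7, p(6)=11, p(7)=15, p(8)=22, p(9)=30, p(10)=42, p(11)=56, p(12)=77, p(13)=101, p(14)=135, p(15)=176, p(16)=231, p(17)=297, p(18)=385, p(19)=490, p(20)=627, p(21)=792, p(22)=1002, p(23)=1255, p(24)=1575, p(25)=1958, p(26)=2436, p(27)=3010, p(28)=3718, p(29)=4565, p(30)=5604, p(31)=6842, p(32)=8349, p(33)=10143, p(34)=12310, p(35)=14883, p(36)=17977, p(37)=21637, p(38)=26015, p(39)=31185, p(40)=37338, p(41)=44583, p(42)=53174.
Final step: p(43) = p(42) + p(41) - p(38) - p(36) + p(31) + p(28) - p(21) - p(17) + p(8) + p(3)
= 53174 + 44583 - 26015 - 17977 + 6842 + 3718 - 792 - 297 + 22 + 3
= 63261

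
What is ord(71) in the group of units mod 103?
102

103 is prime, so ord(71) divides φ(103) = 102.
Divisors of 102: 1, 2, 3, 6, 17, 34, 51, 102.
Repeated squaring: 71^1 ≡ 71, 71^2 ≡ 97, 71^4 ≡ 36, 71^8 ≡ 60, 71^16 ≡ 98, 71^32 ≡ 25, 71^64 ≡ 7 (mod 103).
Test 71^d mod 103 for each divisor d in increasing order:
71^1 ≡ 71
71^2 ≡ 97
71^3 = 71^2·71^1 ≡ 89
71^6 = 71^4·71^2 ≡ 93
71^17 = 71^16·71^1 ≡ 57
71^34 = 71^32·71^2 ≡ 56
71^51 = 71^32·71^16·71^2·71^1 ≡ 102
71^102 = 71^64·71^32·71^4·71^2 ≡ 1  ← first divisor giving 1
The order is 102.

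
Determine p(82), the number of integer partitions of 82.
20506255

p(n) counts ways to write n as a sum of positive integers (order ignored).
Euler's pentagonal recurrence: p(k) = p(k-1) + p(k-2) - p(k-5) - p(k-7) + p(k-12) + p(k-15) - ... (offsets j(3j∓1)/2, signs ++--, p(0)=1, p(<0)=0).
DP table for k = 0..81: p(0)=1, p(1)=1, p(2)=2, p(3)=3, p(4)=5, p(5)=7, p(6)=11, p(7)=15, p(8)=22, p(9)=30, p(10)=42, p(11)=56, p(12)=77, p(13)=101, p(14)=135, p(15)=176, p(16)=231, p(17)=297, p(18)=385, p(19)=490, p(20)=627, p(21)=792, p(22)=1002, p(23)=1255, p(24)=1575, p(25)=1958, p(26)=2436, p(27)=3010, p(28)=3718, p(29)=4565, p(30)=5604, p(31)=6842, p(32)=8349, p(33)=10143, p(34)=12310, p(35)=14883, p(36)=17977, p(37)=21637, p(38)=26015, p(39)=31185, p(40)=37338, p(41)=44583, p(42)=53174, p(43)=63261, p(44)=75175, p(45)=89134, p(46)=105558, p(47)=124754, p(48)=147273, p(49)=173525, p(50)=204226, p(51)=239943, p(52)=281589, p(53)=329931, p(54)=386155, p(55)=451276, p(56)=526823, p(57)=614154, p(58)=715220, p(59)=831820, p(60)=966467, p(61)=1121505, p(62)=1300156, p(63)=1505499, p(64)=1741630, p(65)=2012558, p(66)=2323520, p(67)=2679689, p(68)=3087735, p(69)=3554345, p(70)=4087968, p(71)=4697205, p(72)=5392783, p(73)=6185689, p(74)=7089500, p(75)=8118264, p(76)=9289091, p(77)=10619863, p(78)=12132164, p(79)=13848650, p(80)=15796476, p(81)=18004327.
Final step: p(82) = p(81) + p(80) - p(77) - p(75) + p(70) + p(67) - p(60) - p(56) + p(47) + p(42) - p(31) - p(25) + p(12) + p(5)
= 18004327 + 15796476 - 10619863 - 8118264 + 4087968 + 2679689 - 966467 - 526823 + 124754 + 53174 - 6842 - 1958 + 77 + 7
= 20506255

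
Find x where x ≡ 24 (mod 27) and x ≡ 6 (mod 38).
348

Using Chinese Remainder Theorem:
M = 27 × 38 = 1026
M1 = 38, M2 = 27
y1 = 38^(-1) mod 27 = 5
y2 = 27^(-1) mod 38 = 31
x = (24×38×5 + 6×27×31) mod 1026 = 348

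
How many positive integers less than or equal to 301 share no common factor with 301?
252

301 = 7 × 43
φ(n) = n × ∏(1 - 1/p) for each prime p dividing n
φ(301) = 301 × (1 - 1/7) × (1 - 1/43) = 252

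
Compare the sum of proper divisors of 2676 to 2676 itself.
abundant

Proper divisors of 2676: sum = 1 + 2 + 3 + 4 + 6 + 12 + 223 + 446 + 669 + 892 + 1338 = 3596
Since 3596 > 2676, 2676 is abundant.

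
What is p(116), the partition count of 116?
1188908248

p(n) counts ways to write n as a sum of positive integers (order ignored).
Euler's pentagonal recurrence: p(k) = p(k-1) + p(k-2) - p(k-5) - p(k-7) + p(k-12) + p(k-15) - ... (offsets j(3j∓1)/2, signs ++--, p(0)=1, p(<0)=0).
DP table for k = 0..115: p(0)=1, p(1)=1, p(2)=2, p(3)=3, p(4)=5, p(5)=7, p(6)=11, p(7)=15, p(8)=22, p(9)=30, p(10)=42, p(11)=56, p(12)=77, p(13)=101, p(14)=135, p(15)=176, p(16)=231, p(17)=297, p(18)=385, p(19)=490, p(20)=627, p(21)=792, p(22)=1002, p(23)=1255, p(24)=1575, p(25)=1958, p(26)=2436, p(27)=3010, p(28)=3718, p(29)=4565, p(30)=5604, p(31)=6842, p(32)=8349, p(33)=10143, p(34)=12310, p(35)=14883, p(36)=17977, p(37)=21637, p(38)=26015, p(39)=31185, p(40)=37338, p(41)=44583, p(42)=53174, p(43)=63261, p(44)=75175, p(45)=89134, p(46)=105558, p(47)=124754, p(48)=147273, p(49)=173525, p(50)=204226, p(51)=239943, p(52)=281589, p(53)=329931, p(54)=386155, p(55)=451276, p(56)=526823, p(57)=614154, p(58)=715220, p(59)=831820, p(60)=966467, p(61)=1121505, p(62)=1300156, p(63)=1505499, p(64)=1741630, p(65)=2012558, p(66)=2323520, p(67)=2679689, p(68)=3087735, p(69)=3554345, p(70)=4087968, p(71)=4697205, p(72)=5392783, p(73)=6185689, p(74)=7089500, p(75)=8118264, p(76)=9289091, p(77)=10619863, p(78)=12132164, p(79)=13848650, p(80)=15796476, p(81)=18004327, p(82)=20506255, p(83)=23338469, p(84)=26543660, p(85)=30167357, p(86)=34262962, p(87)=38887673, p(88)=44108109, p(89)=49995925, p(90)=56634173, p(91)=64112359, p(92)=72533807, p(93)=82010177, p(94)=92669720, p(95)=104651419, p(96)=118114304, p(97)=133230930, p(98)=150198136, p(99)=169229875, p(100)=190569292, p(101)=214481126, p(102)=241265379, p(103)=271248950, p(104)=304801365, p(105)=342325709, p(106)=384276336, p(107)=431149389, p(108)=483502844, p(109)=541946240, p(110)=607163746, p(111)=679903203, p(112)=761002156, p(113)=851376628, p(114)=952050665, p(115)=1064144451.
Final step: p(116) = p(115) + p(114) - p(111) - p(109) + p(104) + p(101) - p(94) - p(90) + p(81) + p(76) - p(65) - p(59) + p(46) + p(39) - p(24) - p(16)
= 1064144451 + 952050665 - 679903203 - 541946240 + 304801365 + 214481126 - 92669720 - 56634173 + 18004327 + 9289091 - 2012558 - 831820 + 105558 + 31185 - 1575 - 231
= 1188908248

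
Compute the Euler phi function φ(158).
78

158 = 2 × 79
φ(n) = n × ∏(1 - 1/p) for each prime p dividing n
φ(158) = 158 × (1 - 1/2) × (1 - 1/79) = 78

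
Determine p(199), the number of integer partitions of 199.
3646072432125

p(n) counts ways to write n as a sum of positive integers (order ignored).
Euler's pentagonal recurrence: p(k) = p(k-1) + p(k-2) - p(k-5) - p(k-7) + p(k-12) + p(k-15) - ... (offsets j(3j∓1)/2, signs ++--, p(0)=1, p(<0)=0).
DP table for k = 0..198: p(0)=1, p(1)=1, p(2)=2, p(3)=3, p(4)=5, p(5)=7, p(6)=11, p(7)=15, p(8)=22, p(9)=30, p(10)=42, p(11)=56, p(12)=77, p(13)=101, p(14)=135, p(15)=176, p(16)=231, p(17)=297, p(18)=385, p(19)=490, p(20)=627, p(21)=792, p(22)=1002, p(23)=1255, p(24)=1575, p(25)=1958, p(26)=2436, p(27)=3010, p(28)=3718, p(29)=4565, p(30)=5604, p(31)=6842, p(32)=8349, p(33)=10143, p(34)=12310, p(35)=14883, p(36)=17977, p(37)=21637, p(38)=26015, p(39)=31185, p(40)=37338, p(41)=44583, p(42)=53174, p(43)=63261, p(44)=75175, p(45)=89134, p(46)=105558, p(47)=124754, p(48)=147273, p(49)=173525, p(50)=204226, p(51)=239943, p(52)=281589, p(53)=329931, p(54)=386155, p(55)=451276, p(56)=526823, p(57)=614154, p(58)=715220, p(59)=831820, p(60)=966467, p(61)=1121505, p(62)=1300156, p(63)=1505499, p(64)=1741630, p(65)=2012558, p(66)=2323520, p(67)=2679689, p(68)=3087735, p(69)=3554345, p(70)=4087968, p(71)=4697205, p(72)=5392783, p(73)=6185689, p(74)=7089500, p(75)=8118264, p(76)=9289091, p(77)=10619863, p(78)=12132164, p(79)=13848650, p(80)=15796476, p(81)=18004327, p(82)=20506255, p(83)=23338469, p(84)=26543660, p(85)=30167357, p(86)=34262962, p(87)=38887673, p(88)=44108109, p(89)=49995925, p(90)=56634173, p(91)=64112359, p(92)=72533807, p(93)=82010177, p(94)=92669720, p(95)=104651419, p(96)=118114304, p(97)=133230930, p(98)=150198136, p(99)=169229875, p(100)=190569292, p(101)=214481126, p(102)=241265379, p(103)=271248950, p(104)=304801365, p(105)=342325709, p(106)=384276336, p(107)=431149389, p(108)=483502844, p(109)=541946240, p(110)=607163746, p(111)=679903203, p(112)=761002156, p(113)=851376628, p(114)=952050665, p(115)=1064144451, p(116)=1188908248, p(117)=1327710076, p(118)=1482074143, p(119)=1653668665, p(120)=1844349560, p(121)=2056148051, p(122)=2291320912, p(123)=2552338241, p(124)=2841940500, p(125)=3163127352, p(126)=3519222692, p(127)=3913864295, p(128)=4351078600, p(129)=4835271870, p(130)=5371315400, p(131)=5964539504, p(132)=6620830889, p(133)=7346629512, p(134)=8149040695, p(135)=9035836076, p(136)=10015581680, p(137)=11097645016, p(138)=12292341831, p(139)=13610949895, p(140)=15065878135, p(141)=16670689208, p(142)=18440293320, p(143)=20390982757, p(144)=22540654445, p(145)=24908858009, p(146)=27517052599, p(147)=30388671978, p(148)=33549419497, p(149)=37027355200, p(150)=40853235313, p(151)=45060624582, p(152)=49686288421, p(153)=54770336324, p(154)=60356673280, p(155)=66493182097, p(156)=73232243759, p(157)=80630964769, p(158)=88751778802, p(159)=97662728555, p(160)=107438159466, p(161)=118159068427, p(162)=129913904637, p(163)=142798995930, p(164)=156919475295, p(165)=172389800255, p(166)=189334822579, p(167)=207890420102, p(168)=228204732751, p(169)=250438925115, p(170)=274768617130, p(171)=301384802048, p(172)=330495499613, p(173)=362326859895, p(174)=397125074750, p(175)=435157697830, p(176)=476715857290, p(177)=522115831195, p(178)=571701605655, p(179)=625846753120, p(180)=684957390936, p(181)=749474411781, p(182)=819876908323, p(183)=896684817527, p(184)=980462880430, p(185)=1071823774337, p(186)=1171432692373, p(187)=1280011042268, p(188)=1398341745571, p(189)=1527273599625, p(190)=1667727404093, p(191)=1820701100652, p(192)=1987276856363, p(193)=2168627105469, p(194)=2366022741845, p(195)=2580840212973, p(196)=2814570987591, p(197)=3068829878530, p(198)=3345365983698.
Final step: p(199) = p(198) + p(197) - p(194) - p(192) + p(187) + p(184) - p(177) - p(173) + p(164) + p(159) - p(148) - p(142) + p(129) + p(122) - p(107) - p(99) + p(82) + p(73) - p(54) - p(44) + p(23) + p(12)
= 3345365983698 + 3068829878530 - 2366022741845 - 1987276856363 + 1280011042268 + 980462880430 - 522115831195 - 362326859895 + 156919475295 + 97662728555 - 33549419497 - 18440293320 + 4835271870 + 2291320912 - 431149389 - 169229875 + 20506255 + 6185689 - 386155 - 75175 + 1255 + 77
= 3646072432125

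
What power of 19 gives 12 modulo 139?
55

Baby-step giant-step with step n = ⌈√139⌉ = 12.
Baby steps 19^j mod 139 (j:value) for j=0..11: 0:1, 1:19, 2:83, 3:48, 4:78, 5:92, 6:80, 7:130, 8:107, 9:87, 10:124, 11:132.
Giant-step multiplier: 19^(-12) ≡ 19^(138-12) = 19^126 ≡ 116 (mod 139).
Giant steps γ_i = 12·116^i mod 139: γ_0=12, γ_1=2, γ_2=93, γ_3=85, γ_4=130 (in table at j=7).
x = i·n + j = 4·12 + 7 = 55.
Check: 19^55 ≡ 12 (mod 139).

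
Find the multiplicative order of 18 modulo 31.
15

31 is prime, so ord(18) divides φ(31) = 30.
Divisors of 30: 1, 2, 3, 5, 6, 10, 15, 30.
Repeated squaring: 18^1 ≡ 18, 18^2 ≡ 14, 18^4 ≡ 10, 18^8 ≡ 7, 18^16 ≡ 18 (mod 31).
Test 18^d mod 31 for each divisor d in increasing order:
18^1 ≡ 18
18^2 ≡ 14
18^3 = 18^2·18^1 ≡ 4
18^5 = 18^4·18^1 ≡ 25
18^6 = 18^4·18^2 ≡ 16
18^10 = 18^8·18^2 ≡ 5
18^15 = 18^8·18^4·18^2·18^1 ≡ 1  ← first divisor giving 1
The order is 15.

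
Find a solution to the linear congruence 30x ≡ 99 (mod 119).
x ≡ 39 (mod 119)

gcd(30, 119) = 1, which divides 99, so solutions exist.
Find 30^(-1) mod 119 by the extended Euclidean algorithm:
119 = 3 × 30 + 29  ⟹  29 = (1)·119 + (-3)·30
30 = 1 × 29 + 1  ⟹  1 = (-1)·119 + (4)·30
So (4)·30 ≡ 1 (mod 119), i.e. 30^(-1) ≡ 4 (mod 119).
x ≡ 4 × 99 = 396 ≡ 39 (mod 119).
Check: 30 × 39 = 1170 ≡ 99 (mod 119).
Unique solution: x ≡ 39 (mod 119)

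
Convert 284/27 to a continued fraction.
[10; 1, 1, 13]

Euclidean algorithm steps:
284 = 10 × 27 + 14
27 = 1 × 14 + 13
14 = 1 × 13 + 1
13 = 13 × 1 + 0
Continued fraction: [10; 1, 1, 13]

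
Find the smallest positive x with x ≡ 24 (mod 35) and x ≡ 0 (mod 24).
24

Using Chinese Remainder Theorem:
M = 35 × 24 = 840
M1 = 24, M2 = 35
y1 = 24^(-1) mod 35 = 19
y2 = 35^(-1) mod 24 = 11
x = (24×24×19 + 0×35×11) mod 840 = 24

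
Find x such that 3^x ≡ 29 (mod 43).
41

Baby-step giant-step with step n = ⌈√43⌉ = 7.
Baby steps 3^j mod 43 (j:value) for j=0..6: 0:1, 1:3, 2:9, 3:27, 4:38, 5:28, 6:41.
Giant-step multiplier: 3^(-7) ≡ 3^(42-7) = 3^35 ≡ 7 (mod 43).
Giant steps γ_i = 29·7^i mod 43: γ_0=29, γ_1=31, γ_2=2, γ_3=14, γ_4=12, γ_5=41 (in table at j=6).
x = i·n + j = 5·7 + 6 = 41.
Check: 3^41 ≡ 29 (mod 43).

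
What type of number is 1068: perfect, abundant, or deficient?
abundant

Proper divisors of 1068: sum = 1 + 2 + 3 + 4 + 6 + 12 + 89 + 178 + 267 + 356 + 534 = 1452
Since 1452 > 1068, 1068 is abundant.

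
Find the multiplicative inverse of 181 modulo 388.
373

gcd(181, 388) = 1, so the inverse exists.
Extended Euclidean algorithm on (388, 181):
388 = 2 × 181 + 26  ⟹  26 = (1)·388 + (-2)·181
181 = 6 × 26 + 25  ⟹  25 = (-6)·388 + (13)·181
26 = 1 × 25 + 1  ⟹  1 = (7)·388 + (-15)·181
So (-15)·181 ≡ 1 (mod 388), i.e. 181^(-1) ≡ -15 ≡ 373 (mod 388).
Check: 181 × 373 = 67513 ≡ 1 (mod 388)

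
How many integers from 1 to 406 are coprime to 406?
168

406 = 2 × 7 × 29
φ(n) = n × ∏(1 - 1/p) for each prime p dividing n
φ(406) = 406 × (1 - 1/2) × (1 - 1/7) × (1 - 1/29) = 168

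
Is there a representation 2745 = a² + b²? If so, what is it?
12² + 51² (a=12, b=51)

Factorization: 2745 = 3^2 × 5 × 61
By Fermat: n is sum of two squares iff every prime p ≡ 3 (mod 4) appears to even power.
All primes ≡ 3 (mod 4) appear to even power.
Search a = 0, 1, 2, … for 2745 - a² a perfect square: first hit at a = 12: 2745 - 144 = 2601 = 51².
2745 = 12² + 51² = 144 + 2601 ✓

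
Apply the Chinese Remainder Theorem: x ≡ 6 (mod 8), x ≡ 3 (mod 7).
38

Using Chinese Remainder Theorem:
M = 8 × 7 = 56
M1 = 7, M2 = 8
y1 = 7^(-1) mod 8 = 7
y2 = 8^(-1) mod 7 = 1
x = (6×7×7 + 3×8×1) mod 56 = 38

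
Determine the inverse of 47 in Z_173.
81

gcd(47, 173) = 1, so the inverse exists.
Extended Euclidean algorithm on (173, 47):
173 = 3 × 47 + 32  ⟹  32 = (1)·173 + (-3)·47
47 = 1 × 32 + 15  ⟹  15 = (-1)·173 + (4)·47
32 = 2 × 15 + 2  ⟹  2 = (3)·173 + (-11)·47
15 = 7 × 2 + 1  ⟹  1 = (-22)·173 + (81)·47
So (81)·47 ≡ 1 (mod 173), i.e. 47^(-1) ≡ 81 (mod 173).
Check: 47 × 81 = 3807 ≡ 1 (mod 173)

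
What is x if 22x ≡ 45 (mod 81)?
x ≡ 72 (mod 81)

gcd(22, 81) = 1, which divides 45, so solutions exist.
Find 22^(-1) mod 81 by the extended Euclidean algorithm:
81 = 3 × 22 + 15  ⟹  15 = (1)·81 + (-3)·22
22 = 1 × 15 + 7  ⟹  7 = (-1)·81 + (4)·22
15 = 2 × 7 + 1  ⟹  1 = (3)·81 + (-11)·22
So (-11)·22 ≡ 1 (mod 81), i.e. 22^(-1) ≡ -11 ≡ 70 (mod 81).
x ≡ 70 × 45 = 3150 ≡ 72 (mod 81).
Check: 22 × 72 = 1584 ≡ 45 (mod 81).
Unique solution: x ≡ 72 (mod 81)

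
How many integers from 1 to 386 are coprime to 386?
192

386 = 2 × 193
φ(n) = n × ∏(1 - 1/p) for each prime p dividing n
φ(386) = 386 × (1 - 1/2) × (1 - 1/193) = 192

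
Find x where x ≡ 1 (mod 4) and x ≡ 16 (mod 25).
41

Using Chinese Remainder Theorem:
M = 4 × 25 = 100
M1 = 25, M2 = 4
y1 = 25^(-1) mod 4 = 1
y2 = 4^(-1) mod 25 = 19
x = (1×25×1 + 16×4×19) mod 100 = 41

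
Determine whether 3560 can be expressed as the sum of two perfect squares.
14² + 58² (a=14, b=58)

Factorization: 3560 = 2^3 × 5 × 89
By Fermat: n is sum of two squares iff every prime p ≡ 3 (mod 4) appears to even power.
All primes ≡ 3 (mod 4) appear to even power.
Search a = 0, 1, 2, … for 3560 - a² a perfect square: first hit at a = 14: 3560 - 196 = 3364 = 58².
3560 = 14² + 58² = 196 + 3364 ✓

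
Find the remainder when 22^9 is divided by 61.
20

Repeated squaring. Binary of 9 = 1001.
22^1 ≡ 22 (mod 61); 22^2 ≡ 57 (mod 61); 22^4 ≡ 16 (mod 61); 22^8 ≡ 12 (mod 61)
22^9 = 22^1 × 22^8 ≡ 20 (mod 61)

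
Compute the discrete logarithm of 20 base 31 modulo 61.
36

Baby-step giant-step with step n = ⌈√61⌉ = 8.
Baby steps 31^j mod 61 (j:value) for j=0..7: 0:1, 1:31, 2:46, 3:23, 4:42, 5:21, 6:41, 7:51.
Giant-step multiplier: 31^(-8) ≡ 31^(60-8) = 31^52 ≡ 12 (mod 61).
Giant steps γ_i = 20·12^i mod 61: γ_0=20, γ_1=57, γ_2=13, γ_3=34, γ_4=42 (in table at j=4).
x = i·n + j = 4·8 + 4 = 36.
Check: 31^36 ≡ 20 (mod 61).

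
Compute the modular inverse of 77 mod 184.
141

gcd(77, 184) = 1, so the inverse exists.
Extended Euclidean algorithm on (184, 77):
184 = 2 × 77 + 30  ⟹  30 = (1)·184 + (-2)·77
77 = 2 × 30 + 17  ⟹  17 = (-2)·184 + (5)·77
30 = 1 × 17 + 13  ⟹  13 = (3)·184 + (-7)·77
17 = 1 × 13 + 4  ⟹  4 = (-5)·184 + (12)·77
13 = 3 × 4 + 1  ⟹  1 = (18)·184 + (-43)·77
So (-43)·77 ≡ 1 (mod 184), i.e. 77^(-1) ≡ -43 ≡ 141 (mod 184).
Check: 77 × 141 = 10857 ≡ 1 (mod 184)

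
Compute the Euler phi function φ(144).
48

144 = 2^4 × 3^2
φ(n) = n × ∏(1 - 1/p) for each prime p dividing n
φ(144) = 144 × (1 - 1/2) × (1 - 1/3) = 48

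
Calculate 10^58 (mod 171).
82

Repeated squaring. Binary of 58 = 111010.
10^1 ≡ 10 (mod 171); 10^2 ≡ 100 (mod 171); 10^4 ≡ 82 (mod 171); 10^8 ≡ 55 (mod 171); 10^16 ≡ 118 (mod 171); 10^32 ≡ 73 (mod 171)
10^58 = 10^2 × 10^8 × 10^16 × 10^32 ≡ 82 (mod 171)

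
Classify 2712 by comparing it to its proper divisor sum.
abundant

Proper divisors of 2712: sum = 1 + 2 + 3 + 4 + 6 + 8 + 12 + 24 + 113 + 226 + 339 + 452 + 678 + 904 + 1356 = 4128
Since 4128 > 2712, 2712 is abundant.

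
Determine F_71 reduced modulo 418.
1

Matrix identity: Q^n = [[F_(n+1), F_n], [F_n, F_(n-1)]] with Q = [[1,1],[1,0]].
n = 71 = 1000111₂. Square-and-multiply, entries mod 418:
Q^1 = [[1,1],[1,0]]
Q^2 = (Q^1)² = [[2,1],[1,1]]
Q^4 = (Q^2)² = [[5,3],[3,2]]
Q^8 = (Q^4)² = [[34,21],[21,13]]
Q^17 = (Q^8)²·Q = [[76,343],[343,151]]
Q^35 = (Q^17)²·Q = [[228,115],[115,113]]
Q^71 = (Q^35)²·Q = [[342,1],[1,341]]
F_71 mod 418 = Q^71[0][1] = 1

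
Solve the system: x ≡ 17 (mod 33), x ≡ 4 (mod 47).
380

Using Chinese Remainder Theorem:
M = 33 × 47 = 1551
M1 = 47, M2 = 33
y1 = 47^(-1) mod 33 = 26
y2 = 33^(-1) mod 47 = 10
x = (17×47×26 + 4×33×10) mod 1551 = 380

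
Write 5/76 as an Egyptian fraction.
1/16 + 1/304

Greedy algorithm:
5/76: ceiling(76/5) = 16, use 1/16
1/304: ceiling(304/1) = 304, use 1/304
Result: 5/76 = 1/16 + 1/304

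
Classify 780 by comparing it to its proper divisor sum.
abundant

Proper divisors of 780: sum = 1 + 2 + 3 + 4 + 5 + 6 + 10 + 12 + ... + 156 + 195 + 260 + 390 (23 divisors) = 1572
Since 1572 > 780, 780 is abundant.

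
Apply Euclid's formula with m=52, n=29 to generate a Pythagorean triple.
(1863, 3016, 3545)

Euclid's formula: a = m² - n², b = 2mn, c = m² + n²
m = 52, n = 29
a = 52² - 29² = 2704 - 841 = 1863
b = 2 × 52 × 29 = 3016
c = 52² + 29² = 2704 + 841 = 3545
Verification: 1863² + 3016² = 3470769 + 9096256 = 12567025 = 3545² ✓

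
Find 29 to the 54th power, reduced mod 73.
27

Repeated squaring. Binary of 54 = 110110.
29^1 ≡ 29 (mod 73); 29^2 ≡ 38 (mod 73); 29^4 ≡ 57 (mod 73); 29^8 ≡ 37 (mod 73); 29^16 ≡ 55 (mod 73); 29^32 ≡ 32 (mod 73)
29^54 = 29^2 × 29^4 × 29^16 × 29^32 ≡ 27 (mod 73)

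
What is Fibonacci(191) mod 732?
577

Matrix identity: Q^n = [[F_(n+1), F_n], [F_n, F_(n-1)]] with Q = [[1,1],[1,0]].
n = 191 = 10111111₂. Square-and-multiply, entries mod 732:
Q^1 = [[1,1],[1,0]]
Q^2 = (Q^1)² = [[2,1],[1,1]]
Q^5 = (Q^2)²·Q = [[8,5],[5,3]]
Q^11 = (Q^5)²·Q = [[144,89],[89,55]]
Q^23 = (Q^11)²·Q = [[252,109],[109,143]]
Q^47 = (Q^23)²·Q = [[588,721],[721,599]]
Q^95 = (Q^47)²·Q = [[480,361],[361,119]]
Q^191 = (Q^95)²·Q = [[144,577],[577,299]]
F_191 mod 732 = Q^191[0][1] = 577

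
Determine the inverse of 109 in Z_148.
129

gcd(109, 148) = 1, so the inverse exists.
Extended Euclidean algorithm on (148, 109):
148 = 1 × 109 + 39  ⟹  39 = (1)·148 + (-1)·109
109 = 2 × 39 + 31  ⟹  31 = (-2)·148 + (3)·109
39 = 1 × 31 + 8  ⟹  8 = (3)·148 + (-4)·109
31 = 3 × 8 + 7  ⟹  7 = (-11)·148 + (15)·109
8 = 1 × 7 + 1  ⟹  1 = (14)·148 + (-19)·109
So (-19)·109 ≡ 1 (mod 148), i.e. 109^(-1) ≡ -19 ≡ 129 (mod 148).
Check: 109 × 129 = 14061 ≡ 1 (mod 148)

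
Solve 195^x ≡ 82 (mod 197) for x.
13

Baby-step giant-step with step n = ⌈√197⌉ = 15.
Baby steps 195^j mod 197 (j:value) for j=0..14: 0:1, 1:195, 2:4, 3:189, 4:16, 5:165, 6:64, 7:69, 8:59, 9:79, 10:39, 11:119, 12:156, 13:82, 14:33.
h = 82 is already in the table at j=13, so x = 13.
Check: 195^13 ≡ 82 (mod 197).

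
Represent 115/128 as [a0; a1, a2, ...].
[0; 1, 8, 1, 5, 2]

Euclidean algorithm steps:
115 = 0 × 128 + 115
128 = 1 × 115 + 13
115 = 8 × 13 + 11
13 = 1 × 11 + 2
11 = 5 × 2 + 1
2 = 2 × 1 + 0
Continued fraction: [0; 1, 8, 1, 5, 2]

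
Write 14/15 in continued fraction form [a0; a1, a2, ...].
[0; 1, 14]

Euclidean algorithm steps:
14 = 0 × 15 + 14
15 = 1 × 14 + 1
14 = 14 × 1 + 0
Continued fraction: [0; 1, 14]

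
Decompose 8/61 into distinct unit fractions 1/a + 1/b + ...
1/8 + 1/163 + 1/79544

Greedy algorithm:
8/61: ceiling(61/8) = 8, use 1/8
3/488: ceiling(488/3) = 163, use 1/163
1/79544: ceiling(79544/1) = 79544, use 1/79544
Result: 8/61 = 1/8 + 1/163 + 1/79544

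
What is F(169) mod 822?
715

Matrix identity: Q^n = [[F_(n+1), F_n], [F_n, F_(n-1)]] with Q = [[1,1],[1,0]].
n = 169 = 10101001₂. Square-and-multiply, entries mod 822:
Q^1 = [[1,1],[1,0]]
Q^2 = (Q^1)² = [[2,1],[1,1]]
Q^5 = (Q^2)²·Q = [[8,5],[5,3]]
Q^10 = (Q^5)² = [[89,55],[55,34]]
Q^21 = (Q^10)²·Q = [[449,260],[260,189]]
Q^42 = (Q^21)² = [[407,658],[658,571]]
Q^84 = (Q^42)² = [[197,720],[720,299]]
Q^169 = (Q^84)²·Q = [[265,715],[715,372]]
F_169 mod 822 = Q^169[0][1] = 715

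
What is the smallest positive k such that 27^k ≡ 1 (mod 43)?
14

43 is prime, so ord(27) divides φ(43) = 42.
Divisors of 42: 1, 2, 3, 6, 7, 14, 21, 42.
Repeated squaring: 27^1 ≡ 27, 27^2 ≡ 41, 27^4 ≡ 4, 27^8 ≡ 16, 27^16 ≡ 41, 27^32 ≡ 4 (mod 43).
Test 27^d mod 43 for each divisor d in increasing order:
27^1 ≡ 27
27^2 ≡ 41
27^3 = 27^2·27^1 ≡ 32
27^6 = 27^4·27^2 ≡ 35
27^7 = 27^4·27^2·27^1 ≡ 42
27^14 = 27^8·27^4·27^2 ≡ 1  ← first divisor giving 1
The order is 14.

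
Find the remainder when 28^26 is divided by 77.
49

Repeated squaring. Binary of 26 = 11010.
28^1 ≡ 28 (mod 77); 28^2 ≡ 14 (mod 77); 28^4 ≡ 42 (mod 77); 28^8 ≡ 70 (mod 77); 28^16 ≡ 49 (mod 77)
28^26 = 28^2 × 28^8 × 28^16 ≡ 49 (mod 77)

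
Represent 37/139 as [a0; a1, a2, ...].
[0; 3, 1, 3, 9]

Euclidean algorithm steps:
37 = 0 × 139 + 37
139 = 3 × 37 + 28
37 = 1 × 28 + 9
28 = 3 × 9 + 1
9 = 9 × 1 + 0
Continued fraction: [0; 3, 1, 3, 9]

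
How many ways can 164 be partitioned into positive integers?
156919475295

p(n) counts ways to write n as a sum of positive integers (order ignored).
Euler's pentagonal recurrence: p(k) = p(k-1) + p(k-2) - p(k-5) - p(k-7) + p(k-12) + p(k-15) - ... (offsets j(3j∓1)/2, signs ++--, p(0)=1, p(<0)=0).
DP table for k = 0..163: p(0)=1, p(1)=1, p(2)=2, p(3)=3, p(4)=5, p(5)=7, p(6)=11, p(7)=15, p(8)=22, p(9)=30, p(10)=42, p(11)=56, p(12)=77, p(13)=101, p(14)=135, p(15)=176, p(16)=231, p(17)=297, p(18)=385, p(19)=490, p(20)=627, p(21)=792, p(22)=1002, p(23)=1255, p(24)=1575, p(25)=1958, p(26)=2436, p(27)=3010, p(28)=3718, p(29)=4565, p(30)=5604, p(31)=6842, p(32)=8349, p(33)=10143, p(34)=12310, p(35)=14883, p(36)=17977, p(37)=21637, p(38)=26015, p(39)=31185, p(40)=37338, p(41)=44583, p(42)=53174, p(43)=63261, p(44)=75175, p(45)=89134, p(46)=105558, p(47)=124754, p(48)=147273, p(49)=173525, p(50)=204226, p(51)=239943, p(52)=281589, p(53)=329931, p(54)=386155, p(55)=451276, p(56)=526823, p(57)=614154, p(58)=715220, p(59)=831820, p(60)=966467, p(61)=1121505, p(62)=1300156, p(63)=1505499, p(64)=1741630, p(65)=2012558, p(66)=2323520, p(67)=2679689, p(68)=3087735, p(69)=3554345, p(70)=4087968, p(71)=4697205, p(72)=5392783, p(73)=6185689, p(74)=7089500, p(75)=8118264, p(76)=9289091, p(77)=10619863, p(78)=12132164, p(79)=13848650, p(80)=15796476, p(81)=18004327, p(82)=20506255, p(83)=23338469, p(84)=26543660, p(85)=30167357, p(86)=34262962, p(87)=38887673, p(88)=44108109, p(89)=49995925, p(90)=56634173, p(91)=64112359, p(92)=72533807, p(93)=82010177, p(94)=92669720, p(95)=104651419, p(96)=118114304, p(97)=133230930, p(98)=150198136, p(99)=169229875, p(100)=190569292, p(101)=214481126, p(102)=241265379, p(103)=271248950, p(104)=304801365, p(105)=342325709, p(106)=384276336, p(107)=431149389, p(108)=483502844, p(109)=541946240, p(110)=607163746, p(111)=679903203, p(112)=761002156, p(113)=851376628, p(114)=952050665, p(115)=1064144451, p(116)=1188908248, p(117)=1327710076, p(118)=1482074143, p(119)=1653668665, p(120)=1844349560, p(121)=2056148051, p(122)=2291320912, p(123)=2552338241, p(124)=2841940500, p(125)=3163127352, p(126)=3519222692, p(127)=3913864295, p(128)=4351078600, p(129)=4835271870, p(130)=5371315400, p(131)=5964539504, p(132)=6620830889, p(133)=7346629512, p(134)=8149040695, p(135)=9035836076, p(136)=10015581680, p(137)=11097645016, p(138)=12292341831, p(139)=13610949895, p(140)=15065878135, p(141)=16670689208, p(142)=18440293320, p(143)=20390982757, p(144)=22540654445, p(145)=24908858009, p(146)=27517052599, p(147)=30388671978, p(148)=33549419497, p(149)=37027355200, p(150)=40853235313, p(151)=45060624582, p(152)=49686288421, p(153)=54770336324, p(154)=60356673280, p(155)=66493182097, p(156)=73232243759, p(157)=80630964769, p(158)=88751778802, p(159)=97662728555, p(160)=107438159466, p(161)=118159068427, p(162)=129913904637, p(163)=142798995930.
Final step: p(164) = p(163) + p(162) - p(159) - p(157) + p(152) + p(149) - p(142) - p(138) + p(129) + p(124) - p(113) - p(107) + p(94) + p(87) - p(72) - p(64) + p(47) + p(38) - p(19) - p(9)
= 142798995930 + 129913904637 - 97662728555 - 80630964769 + 49686288421 + 37027355200 - 18440293320 - 12292341831 + 4835271870 + 2841940500 - 851376628 - 431149389 + 92669720 + 38887673 - 5392783 - 1741630 + 124754 + 26015 - 490 - 30
= 156919475295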